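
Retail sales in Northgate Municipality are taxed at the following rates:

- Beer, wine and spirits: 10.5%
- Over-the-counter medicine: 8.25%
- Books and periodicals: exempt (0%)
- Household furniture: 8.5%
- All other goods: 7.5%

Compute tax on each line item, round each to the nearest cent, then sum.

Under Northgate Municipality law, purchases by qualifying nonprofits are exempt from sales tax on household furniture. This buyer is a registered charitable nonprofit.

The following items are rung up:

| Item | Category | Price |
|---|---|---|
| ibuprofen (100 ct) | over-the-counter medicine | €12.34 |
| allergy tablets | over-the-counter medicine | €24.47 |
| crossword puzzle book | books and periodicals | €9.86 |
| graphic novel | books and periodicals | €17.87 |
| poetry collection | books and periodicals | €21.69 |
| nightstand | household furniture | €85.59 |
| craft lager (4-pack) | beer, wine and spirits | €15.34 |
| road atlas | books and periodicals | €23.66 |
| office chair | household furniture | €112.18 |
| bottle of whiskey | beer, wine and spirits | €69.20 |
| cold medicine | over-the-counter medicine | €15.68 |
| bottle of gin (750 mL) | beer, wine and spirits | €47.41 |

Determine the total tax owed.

€18.19

Ibuprofen (100 ct) €12.34: over-the-counter medicine → 8.25% → €1.02
Allergy tablets €24.47: over-the-counter medicine → 8.25% → €2.02
Crossword puzzle book €9.86: books and periodicals → 0% → €0.00
Graphic novel €17.87: books and periodicals → 0% → €0.00
Poetry collection €21.69: books and periodicals → 0% → €0.00
Nightstand €85.59: household furniture, buyer-exempt → 0% → €0.00
Craft lager (4-pack) €15.34: beer, wine and spirits → 10.5% → €1.61
Road atlas €23.66: books and periodicals → 0% → €0.00
Office chair €112.18: household furniture, buyer-exempt → 0% → €0.00
Bottle of whiskey €69.20: beer, wine and spirits → 10.5% → €7.27
Cold medicine €15.68: over-the-counter medicine → 8.25% → €1.29
Bottle of gin (750 mL) €47.41: beer, wine and spirits → 10.5% → €4.98
Total tax = €1.02 + €2.02 + €1.61 + €7.27 + €1.29 + €4.98 = €18.19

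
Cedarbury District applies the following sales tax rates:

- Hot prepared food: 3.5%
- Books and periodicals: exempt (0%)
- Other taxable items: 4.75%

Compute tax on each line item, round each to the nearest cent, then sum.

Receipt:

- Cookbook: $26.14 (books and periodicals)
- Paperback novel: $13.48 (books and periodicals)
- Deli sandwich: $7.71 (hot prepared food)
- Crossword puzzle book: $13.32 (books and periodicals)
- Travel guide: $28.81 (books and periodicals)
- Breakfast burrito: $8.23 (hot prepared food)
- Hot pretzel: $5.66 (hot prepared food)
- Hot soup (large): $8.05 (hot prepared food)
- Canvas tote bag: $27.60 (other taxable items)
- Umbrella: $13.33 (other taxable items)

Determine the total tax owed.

$2.98

Cookbook $26.14: books and periodicals → 0% → $0.00
Paperback novel $13.48: books and periodicals → 0% → $0.00
Deli sandwich $7.71: hot prepared food → 3.5% → $0.27
Crossword puzzle book $13.32: books and periodicals → 0% → $0.00
Travel guide $28.81: books and periodicals → 0% → $0.00
Breakfast burrito $8.23: hot prepared food → 3.5% → $0.29
Hot pretzel $5.66: hot prepared food → 3.5% → $0.20
Hot soup (large) $8.05: hot prepared food → 3.5% → $0.28
Canvas tote bag $27.60: other taxable items → 4.75% → $1.31
Umbrella $13.33: other taxable items → 4.75% → $0.63
Total tax = $0.27 + $0.29 + $0.20 + $0.28 + $1.31 + $0.63 = $2.98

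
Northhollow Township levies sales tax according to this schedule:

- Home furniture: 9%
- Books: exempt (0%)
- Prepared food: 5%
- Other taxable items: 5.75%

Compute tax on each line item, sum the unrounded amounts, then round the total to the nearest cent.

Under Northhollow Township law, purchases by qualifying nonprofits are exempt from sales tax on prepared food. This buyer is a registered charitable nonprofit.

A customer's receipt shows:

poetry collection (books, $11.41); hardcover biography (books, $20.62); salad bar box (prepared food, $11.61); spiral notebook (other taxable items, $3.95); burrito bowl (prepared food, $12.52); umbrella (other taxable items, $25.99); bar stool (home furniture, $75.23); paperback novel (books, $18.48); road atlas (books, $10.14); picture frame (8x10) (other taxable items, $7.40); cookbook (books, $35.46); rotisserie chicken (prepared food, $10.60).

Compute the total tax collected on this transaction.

$8.92

Poetry collection $11.41: books → 0% → $0.00
Hardcover biography $20.62: books → 0% → $0.00
Salad bar box $11.61: prepared food, buyer-exempt → 0% → $0.00
Spiral notebook $3.95: other taxable items → 5.75% → $0.227125
Burrito bowl $12.52: prepared food, buyer-exempt → 0% → $0.00
Umbrella $25.99: other taxable items → 5.75% → $1.494425
Bar stool $75.23: home furniture → 9% → $6.7707
Paperback novel $18.48: books → 0% → $0.00
Road atlas $10.14: books → 0% → $0.00
Picture frame (8x10) $7.40: other taxable items → 5.75% → $0.4255
Cookbook $35.46: books → 0% → $0.00
Rotisserie chicken $10.60: prepared food, buyer-exempt → 0% → $0.00
Unrounded tax sum = $8.91775 → $8.92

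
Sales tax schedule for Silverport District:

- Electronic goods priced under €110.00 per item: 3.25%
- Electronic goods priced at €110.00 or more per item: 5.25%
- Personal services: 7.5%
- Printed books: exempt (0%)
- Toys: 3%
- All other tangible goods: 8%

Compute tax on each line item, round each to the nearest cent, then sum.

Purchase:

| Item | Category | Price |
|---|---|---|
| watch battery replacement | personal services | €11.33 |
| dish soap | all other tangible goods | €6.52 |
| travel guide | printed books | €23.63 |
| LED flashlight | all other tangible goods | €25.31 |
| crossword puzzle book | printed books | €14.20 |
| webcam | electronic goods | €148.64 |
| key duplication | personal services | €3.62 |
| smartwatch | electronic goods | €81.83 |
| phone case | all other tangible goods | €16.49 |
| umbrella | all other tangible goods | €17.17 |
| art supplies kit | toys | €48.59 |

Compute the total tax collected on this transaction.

€18.27

Watch battery replacement €11.33: personal services → 7.5% → €0.85
Dish soap €6.52: all other tangible goods → 8% → €0.52
Travel guide €23.63: printed books → 0% → €0.00
LED flashlight €25.31: all other tangible goods → 8% → €2.02
Crossword puzzle book €14.20: printed books → 0% → €0.00
Webcam €148.64: electronic goods, €110.00 or more → 5.25% → €7.80
Key duplication €3.62: personal services → 7.5% → €0.27
Smartwatch €81.83: electronic goods, under €110.00 → 3.25% → €2.66
Phone case €16.49: all other tangible goods → 8% → €1.32
Umbrella €17.17: all other tangible goods → 8% → €1.37
Art supplies kit €48.59: toys → 3% → €1.46
Total tax = €0.85 + €0.52 + €2.02 + €7.80 + €0.27 + €2.66 + €1.32 + €1.37 + €1.46 = €18.27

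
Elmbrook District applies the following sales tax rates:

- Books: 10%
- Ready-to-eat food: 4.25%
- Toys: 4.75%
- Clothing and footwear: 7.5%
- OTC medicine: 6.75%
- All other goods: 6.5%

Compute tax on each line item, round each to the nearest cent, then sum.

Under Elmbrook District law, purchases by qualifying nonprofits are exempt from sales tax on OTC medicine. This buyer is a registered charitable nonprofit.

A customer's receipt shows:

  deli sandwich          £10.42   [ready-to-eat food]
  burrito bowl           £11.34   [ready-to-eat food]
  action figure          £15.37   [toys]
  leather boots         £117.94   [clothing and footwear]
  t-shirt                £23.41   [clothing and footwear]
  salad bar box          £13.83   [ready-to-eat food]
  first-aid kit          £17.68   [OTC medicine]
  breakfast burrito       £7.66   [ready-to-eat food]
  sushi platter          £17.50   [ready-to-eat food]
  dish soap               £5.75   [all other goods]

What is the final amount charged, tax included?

Deli sandwich £10.42: ready-to-eat food → 4.25% → £0.44
Burrito bowl £11.34: ready-to-eat food → 4.25% → £0.48
Action figure £15.37: toys → 4.75% → £0.73
Leather boots £117.94: clothing and footwear → 7.5% → £8.85
T-shirt £23.41: clothing and footwear → 7.5% → £1.76
Salad bar box £13.83: ready-to-eat food → 4.25% → £0.59
First-aid kit £17.68: OTC medicine, buyer-exempt → 0% → £0.00
Breakfast burrito £7.66: ready-to-eat food → 4.25% → £0.33
Sushi platter £17.50: ready-to-eat food → 4.25% → £0.74
Dish soap £5.75: all other goods → 6.5% → £0.37
Subtotal = £240.90; tax = £14.29; total due = £255.19

£255.19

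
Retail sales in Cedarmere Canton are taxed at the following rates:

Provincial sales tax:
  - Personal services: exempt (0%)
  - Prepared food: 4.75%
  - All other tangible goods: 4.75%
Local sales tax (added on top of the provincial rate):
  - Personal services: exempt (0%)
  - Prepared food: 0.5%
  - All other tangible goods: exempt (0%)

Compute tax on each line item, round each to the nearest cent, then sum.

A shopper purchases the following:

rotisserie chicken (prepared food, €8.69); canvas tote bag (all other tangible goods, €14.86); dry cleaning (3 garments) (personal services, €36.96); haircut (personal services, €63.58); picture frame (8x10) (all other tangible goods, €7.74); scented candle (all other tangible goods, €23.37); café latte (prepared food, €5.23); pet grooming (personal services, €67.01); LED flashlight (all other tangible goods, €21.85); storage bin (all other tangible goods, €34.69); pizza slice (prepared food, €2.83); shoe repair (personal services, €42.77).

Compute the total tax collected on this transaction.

€5.76

Rotisserie chicken €8.69: prepared food → 4.75% + 0.5% local = 5.25% → €0.46
Canvas tote bag €14.86: all other tangible goods → 4.75% + 0% local = 4.75% → €0.71
Dry cleaning (3 garments) €36.96: personal services → 0% + 0% local = 0% → €0.00
Haircut €63.58: personal services → 0% + 0% local = 0% → €0.00
Picture frame (8x10) €7.74: all other tangible goods → 4.75% + 0% local = 4.75% → €0.37
Scented candle €23.37: all other tangible goods → 4.75% + 0% local = 4.75% → €1.11
Café latte €5.23: prepared food → 4.75% + 0.5% local = 5.25% → €0.27
Pet grooming €67.01: personal services → 0% + 0% local = 0% → €0.00
LED flashlight €21.85: all other tangible goods → 4.75% + 0% local = 4.75% → €1.04
Storage bin €34.69: all other tangible goods → 4.75% + 0% local = 4.75% → €1.65
Pizza slice €2.83: prepared food → 4.75% + 0.5% local = 5.25% → €0.15
Shoe repair €42.77: personal services → 0% + 0% local = 0% → €0.00
Total tax = €0.46 + €0.71 + €0.37 + €1.11 + €0.27 + €1.04 + €1.65 + €0.15 = €5.76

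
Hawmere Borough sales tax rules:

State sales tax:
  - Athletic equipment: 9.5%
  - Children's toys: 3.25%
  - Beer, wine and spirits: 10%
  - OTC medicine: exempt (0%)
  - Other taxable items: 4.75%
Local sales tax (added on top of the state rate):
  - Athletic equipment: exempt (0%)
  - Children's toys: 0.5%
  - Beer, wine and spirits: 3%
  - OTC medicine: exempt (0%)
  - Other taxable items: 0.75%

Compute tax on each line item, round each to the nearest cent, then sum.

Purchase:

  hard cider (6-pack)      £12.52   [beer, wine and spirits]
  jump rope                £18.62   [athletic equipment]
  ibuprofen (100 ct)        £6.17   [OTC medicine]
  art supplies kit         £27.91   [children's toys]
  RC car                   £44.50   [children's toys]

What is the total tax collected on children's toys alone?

£2.72

Art supplies kit £27.91: children's toys → 3.25% + 0.5% local = 3.75% → £1.05
RC car £44.50: children's toys → 3.25% + 0.5% local = 3.75% → £1.67
Tax on children's toys = £1.05 + £1.67 = £2.72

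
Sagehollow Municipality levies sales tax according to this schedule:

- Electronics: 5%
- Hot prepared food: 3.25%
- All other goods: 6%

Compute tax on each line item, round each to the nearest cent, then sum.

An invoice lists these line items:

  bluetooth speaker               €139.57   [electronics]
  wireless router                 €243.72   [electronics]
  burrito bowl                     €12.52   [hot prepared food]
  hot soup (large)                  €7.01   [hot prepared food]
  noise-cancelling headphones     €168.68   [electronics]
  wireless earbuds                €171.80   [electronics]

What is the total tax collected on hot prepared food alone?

Burrito bowl €12.52: hot prepared food → 3.25% → €0.41
Hot soup (large) €7.01: hot prepared food → 3.25% → €0.23
Tax on hot prepared food = €0.41 + €0.23 = €0.64

€0.64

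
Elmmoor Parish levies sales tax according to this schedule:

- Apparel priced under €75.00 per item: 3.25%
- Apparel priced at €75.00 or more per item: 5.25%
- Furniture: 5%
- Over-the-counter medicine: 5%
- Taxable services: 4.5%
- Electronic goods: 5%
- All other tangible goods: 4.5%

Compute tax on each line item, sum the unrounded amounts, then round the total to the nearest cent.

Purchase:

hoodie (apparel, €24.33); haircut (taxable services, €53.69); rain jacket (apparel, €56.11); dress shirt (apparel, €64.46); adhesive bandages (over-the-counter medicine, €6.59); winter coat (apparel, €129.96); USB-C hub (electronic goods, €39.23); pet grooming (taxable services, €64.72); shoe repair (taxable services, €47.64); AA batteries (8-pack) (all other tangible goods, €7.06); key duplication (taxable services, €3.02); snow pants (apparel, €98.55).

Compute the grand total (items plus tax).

Hoodie €24.33: apparel, under €75.00 → 3.25% → €0.790725
Haircut €53.69: taxable services → 4.5% → €2.41605
Rain jacket €56.11: apparel, under €75.00 → 3.25% → €1.823575
Dress shirt €64.46: apparel, under €75.00 → 3.25% → €2.09495
Adhesive bandages €6.59: over-the-counter medicine → 5% → €0.3295
Winter coat €129.96: apparel, €75.00 or more → 5.25% → €6.8229
USB-C hub €39.23: electronic goods → 5% → €1.9615
Pet grooming €64.72: taxable services → 4.5% → €2.9124
Shoe repair €47.64: taxable services → 4.5% → €2.1438
AA batteries (8-pack) €7.06: all other tangible goods → 4.5% → €0.3177
Key duplication €3.02: taxable services → 4.5% → €0.1359
Snow pants €98.55: apparel, €75.00 or more → 5.25% → €5.173875
Subtotal = €595.36; unrounded tax = €26.922875 → €26.92; total due = €622.28

€622.28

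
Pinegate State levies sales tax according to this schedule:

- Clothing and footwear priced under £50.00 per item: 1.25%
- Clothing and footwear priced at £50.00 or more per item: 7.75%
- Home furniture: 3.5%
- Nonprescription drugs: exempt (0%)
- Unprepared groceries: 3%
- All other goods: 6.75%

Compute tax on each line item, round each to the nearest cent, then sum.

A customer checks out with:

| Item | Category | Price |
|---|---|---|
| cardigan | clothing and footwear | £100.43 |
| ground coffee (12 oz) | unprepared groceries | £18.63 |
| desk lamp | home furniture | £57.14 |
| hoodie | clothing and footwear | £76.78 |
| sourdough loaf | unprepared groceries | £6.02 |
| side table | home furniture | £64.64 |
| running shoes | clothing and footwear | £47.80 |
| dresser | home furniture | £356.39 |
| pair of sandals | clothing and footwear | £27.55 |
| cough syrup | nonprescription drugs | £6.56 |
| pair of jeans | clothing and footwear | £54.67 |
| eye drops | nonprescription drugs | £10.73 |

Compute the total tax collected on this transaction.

Cardigan £100.43: clothing and footwear, £50.00 or more → 7.75% → £7.78
Ground coffee (12 oz) £18.63: unprepared groceries → 3% → £0.56
Desk lamp £57.14: home furniture → 3.5% → £2.00
Hoodie £76.78: clothing and footwear, £50.00 or more → 7.75% → £5.95
Sourdough loaf £6.02: unprepared groceries → 3% → £0.18
Side table £64.64: home furniture → 3.5% → £2.26
Running shoes £47.80: clothing and footwear, under £50.00 → 1.25% → £0.60
Dresser £356.39: home furniture → 3.5% → £12.47
Pair of sandals £27.55: clothing and footwear, under £50.00 → 1.25% → £0.34
Cough syrup £6.56: nonprescription drugs → 0% → £0.00
Pair of jeans £54.67: clothing and footwear, £50.00 or more → 7.75% → £4.24
Eye drops £10.73: nonprescription drugs → 0% → £0.00
Total tax = £7.78 + £0.56 + £2.00 + £5.95 + £0.18 + £2.26 + £0.60 + £12.47 + £0.34 + £4.24 = £36.38

£36.38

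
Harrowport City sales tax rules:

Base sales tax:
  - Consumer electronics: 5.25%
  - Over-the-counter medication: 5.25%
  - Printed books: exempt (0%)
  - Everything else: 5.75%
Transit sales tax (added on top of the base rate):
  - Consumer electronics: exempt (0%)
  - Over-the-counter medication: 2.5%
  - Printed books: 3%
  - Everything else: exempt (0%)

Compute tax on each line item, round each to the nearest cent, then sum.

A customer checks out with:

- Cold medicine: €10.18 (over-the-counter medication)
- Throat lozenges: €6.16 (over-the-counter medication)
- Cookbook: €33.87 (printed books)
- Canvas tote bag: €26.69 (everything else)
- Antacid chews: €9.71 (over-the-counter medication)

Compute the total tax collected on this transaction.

€4.57

Cold medicine €10.18: over-the-counter medication → 5.25% + 2.5% transit = 7.75% → €0.79
Throat lozenges €6.16: over-the-counter medication → 5.25% + 2.5% transit = 7.75% → €0.48
Cookbook €33.87: printed books → 0% + 3% transit = 3% → €1.02
Canvas tote bag €26.69: everything else → 5.75% + 0% transit = 5.75% → €1.53
Antacid chews €9.71: over-the-counter medication → 5.25% + 2.5% transit = 7.75% → €0.75
Total tax = €0.79 + €0.48 + €1.02 + €1.53 + €0.75 = €4.57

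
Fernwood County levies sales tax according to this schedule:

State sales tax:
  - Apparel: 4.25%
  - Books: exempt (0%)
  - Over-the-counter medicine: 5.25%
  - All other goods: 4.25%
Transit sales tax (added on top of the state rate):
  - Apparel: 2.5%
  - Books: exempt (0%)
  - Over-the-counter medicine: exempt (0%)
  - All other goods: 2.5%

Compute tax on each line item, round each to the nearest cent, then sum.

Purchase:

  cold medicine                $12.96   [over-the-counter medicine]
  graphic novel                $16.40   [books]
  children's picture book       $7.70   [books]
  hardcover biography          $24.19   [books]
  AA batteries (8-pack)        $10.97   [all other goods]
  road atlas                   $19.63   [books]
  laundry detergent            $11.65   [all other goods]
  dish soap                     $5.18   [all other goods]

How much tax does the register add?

$2.56

Cold medicine $12.96: over-the-counter medicine → 5.25% + 0% transit = 5.25% → $0.68
Graphic novel $16.40: books → 0% + 0% transit = 0% → $0.00
Children's picture book $7.70: books → 0% + 0% transit = 0% → $0.00
Hardcover biography $24.19: books → 0% + 0% transit = 0% → $0.00
AA batteries (8-pack) $10.97: all other goods → 4.25% + 2.5% transit = 6.75% → $0.74
Road atlas $19.63: books → 0% + 0% transit = 0% → $0.00
Laundry detergent $11.65: all other goods → 4.25% + 2.5% transit = 6.75% → $0.79
Dish soap $5.18: all other goods → 4.25% + 2.5% transit = 6.75% → $0.35
Total tax = $0.68 + $0.74 + $0.79 + $0.35 = $2.56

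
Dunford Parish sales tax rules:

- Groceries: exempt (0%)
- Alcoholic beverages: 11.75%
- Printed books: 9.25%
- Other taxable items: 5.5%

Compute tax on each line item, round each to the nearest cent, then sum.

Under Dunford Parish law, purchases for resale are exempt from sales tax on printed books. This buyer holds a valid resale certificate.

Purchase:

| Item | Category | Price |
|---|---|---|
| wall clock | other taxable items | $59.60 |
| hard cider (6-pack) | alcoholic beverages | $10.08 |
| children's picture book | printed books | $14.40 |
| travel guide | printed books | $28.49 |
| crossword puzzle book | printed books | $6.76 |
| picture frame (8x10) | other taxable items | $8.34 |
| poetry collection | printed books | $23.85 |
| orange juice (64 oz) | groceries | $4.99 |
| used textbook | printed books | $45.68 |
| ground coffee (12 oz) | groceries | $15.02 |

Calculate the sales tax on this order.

Wall clock $59.60: other taxable items → 5.5% → $3.28
Hard cider (6-pack) $10.08: alcoholic beverages → 11.75% → $1.18
Children's picture book $14.40: printed books, buyer-exempt → 0% → $0.00
Travel guide $28.49: printed books, buyer-exempt → 0% → $0.00
Crossword puzzle book $6.76: printed books, buyer-exempt → 0% → $0.00
Picture frame (8x10) $8.34: other taxable items → 5.5% → $0.46
Poetry collection $23.85: printed books, buyer-exempt → 0% → $0.00
Orange juice (64 oz) $4.99: groceries → 0% → $0.00
Used textbook $45.68: printed books, buyer-exempt → 0% → $0.00
Ground coffee (12 oz) $15.02: groceries → 0% → $0.00
Total tax = $3.28 + $1.18 + $0.46 = $4.92

$4.92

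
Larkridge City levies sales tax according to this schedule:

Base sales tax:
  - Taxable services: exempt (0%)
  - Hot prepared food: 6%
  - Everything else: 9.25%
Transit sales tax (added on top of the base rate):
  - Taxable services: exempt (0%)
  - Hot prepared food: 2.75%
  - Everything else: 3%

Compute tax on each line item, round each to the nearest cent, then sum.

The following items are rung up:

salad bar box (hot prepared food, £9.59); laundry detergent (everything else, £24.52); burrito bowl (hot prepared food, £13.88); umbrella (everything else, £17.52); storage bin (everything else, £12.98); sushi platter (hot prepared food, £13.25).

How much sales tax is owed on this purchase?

Salad bar box £9.59: hot prepared food → 6% + 2.75% transit = 8.75% → £0.84
Laundry detergent £24.52: everything else → 9.25% + 3% transit = 12.25% → £3.00
Burrito bowl £13.88: hot prepared food → 6% + 2.75% transit = 8.75% → £1.21
Umbrella £17.52: everything else → 9.25% + 3% transit = 12.25% → £2.15
Storage bin £12.98: everything else → 9.25% + 3% transit = 12.25% → £1.59
Sushi platter £13.25: hot prepared food → 6% + 2.75% transit = 8.75% → £1.16
Total tax = £0.84 + £3.00 + £1.21 + £2.15 + £1.59 + £1.16 = £9.95

£9.95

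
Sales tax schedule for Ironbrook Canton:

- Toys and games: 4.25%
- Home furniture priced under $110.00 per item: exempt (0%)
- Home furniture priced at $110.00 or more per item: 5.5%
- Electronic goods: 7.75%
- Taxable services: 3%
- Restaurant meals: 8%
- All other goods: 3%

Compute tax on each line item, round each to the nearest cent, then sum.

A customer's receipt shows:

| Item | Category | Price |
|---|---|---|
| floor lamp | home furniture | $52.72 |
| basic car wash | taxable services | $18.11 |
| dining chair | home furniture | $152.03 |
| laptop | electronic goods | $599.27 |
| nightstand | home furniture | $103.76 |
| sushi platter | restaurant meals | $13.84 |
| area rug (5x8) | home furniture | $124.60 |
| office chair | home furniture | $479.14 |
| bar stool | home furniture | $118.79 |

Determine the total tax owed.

$96.18

Floor lamp $52.72: home furniture, under $110.00 → 0% → $0.00
Basic car wash $18.11: taxable services → 3% → $0.54
Dining chair $152.03: home furniture, $110.00 or more → 5.5% → $8.36
Laptop $599.27: electronic goods → 7.75% → $46.44
Nightstand $103.76: home furniture, under $110.00 → 0% → $0.00
Sushi platter $13.84: restaurant meals → 8% → $1.11
Area rug (5x8) $124.60: home furniture, $110.00 or more → 5.5% → $6.85
Office chair $479.14: home furniture, $110.00 or more → 5.5% → $26.35
Bar stool $118.79: home furniture, $110.00 or more → 5.5% → $6.53
Total tax = $0.54 + $8.36 + $46.44 + $1.11 + $6.85 + $26.35 + $6.53 = $96.18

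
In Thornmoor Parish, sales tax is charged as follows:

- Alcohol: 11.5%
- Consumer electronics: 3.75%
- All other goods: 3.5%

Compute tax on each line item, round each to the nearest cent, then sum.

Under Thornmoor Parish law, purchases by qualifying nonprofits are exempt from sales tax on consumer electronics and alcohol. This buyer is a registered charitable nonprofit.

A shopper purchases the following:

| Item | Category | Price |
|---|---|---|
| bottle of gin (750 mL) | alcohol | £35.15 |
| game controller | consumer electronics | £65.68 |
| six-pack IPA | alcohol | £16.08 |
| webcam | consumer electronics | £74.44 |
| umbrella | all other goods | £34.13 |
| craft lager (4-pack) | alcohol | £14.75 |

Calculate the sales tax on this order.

£1.19

Bottle of gin (750 mL) £35.15: alcohol, buyer-exempt → 0% → £0.00
Game controller £65.68: consumer electronics, buyer-exempt → 0% → £0.00
Six-pack IPA £16.08: alcohol, buyer-exempt → 0% → £0.00
Webcam £74.44: consumer electronics, buyer-exempt → 0% → £0.00
Umbrella £34.13: all other goods → 3.5% → £1.19
Craft lager (4-pack) £14.75: alcohol, buyer-exempt → 0% → £0.00
Total tax = £1.19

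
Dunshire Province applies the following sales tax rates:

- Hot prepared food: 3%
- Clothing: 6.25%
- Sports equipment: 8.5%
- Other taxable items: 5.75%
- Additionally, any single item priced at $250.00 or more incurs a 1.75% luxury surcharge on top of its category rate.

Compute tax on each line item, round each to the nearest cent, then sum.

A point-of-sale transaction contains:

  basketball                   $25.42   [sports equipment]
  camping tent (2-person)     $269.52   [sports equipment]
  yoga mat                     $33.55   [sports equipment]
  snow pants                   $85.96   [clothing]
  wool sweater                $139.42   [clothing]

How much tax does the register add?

Basketball $25.42: sports equipment → 8.5% → $2.16
Camping tent (2-person) $269.52: sports equipment → 8.5% + 1.75% surcharge = 10.25% → $27.63
Yoga mat $33.55: sports equipment → 8.5% → $2.85
Snow pants $85.96: clothing → 6.25% → $5.37
Wool sweater $139.42: clothing → 6.25% → $8.71
Total tax = $2.16 + $27.63 + $2.85 + $5.37 + $8.71 = $46.72

$46.72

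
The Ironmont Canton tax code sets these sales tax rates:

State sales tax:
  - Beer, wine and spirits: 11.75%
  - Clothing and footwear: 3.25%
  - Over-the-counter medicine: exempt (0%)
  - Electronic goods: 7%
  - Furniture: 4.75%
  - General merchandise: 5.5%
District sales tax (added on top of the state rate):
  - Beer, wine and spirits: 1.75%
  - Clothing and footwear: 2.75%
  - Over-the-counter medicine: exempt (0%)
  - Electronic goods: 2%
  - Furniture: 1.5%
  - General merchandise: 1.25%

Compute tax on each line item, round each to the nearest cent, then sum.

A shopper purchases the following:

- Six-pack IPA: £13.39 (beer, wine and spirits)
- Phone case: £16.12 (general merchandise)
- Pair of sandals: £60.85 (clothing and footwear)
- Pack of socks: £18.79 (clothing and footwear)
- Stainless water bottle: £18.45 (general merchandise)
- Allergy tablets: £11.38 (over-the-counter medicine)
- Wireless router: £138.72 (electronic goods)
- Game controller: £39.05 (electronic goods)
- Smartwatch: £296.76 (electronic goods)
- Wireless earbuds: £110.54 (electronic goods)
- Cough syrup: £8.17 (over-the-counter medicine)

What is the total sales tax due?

£61.58

Six-pack IPA £13.39: beer, wine and spirits → 11.75% + 1.75% district = 13.5% → £1.81
Phone case £16.12: general merchandise → 5.5% + 1.25% district = 6.75% → £1.09
Pair of sandals £60.85: clothing and footwear → 3.25% + 2.75% district = 6% → £3.65
Pack of socks £18.79: clothing and footwear → 3.25% + 2.75% district = 6% → £1.13
Stainless water bottle £18.45: general merchandise → 5.5% + 1.25% district = 6.75% → £1.25
Allergy tablets £11.38: over-the-counter medicine → 0% + 0% district = 0% → £0.00
Wireless router £138.72: electronic goods → 7% + 2% district = 9% → £12.48
Game controller £39.05: electronic goods → 7% + 2% district = 9% → £3.51
Smartwatch £296.76: electronic goods → 7% + 2% district = 9% → £26.71
Wireless earbuds £110.54: electronic goods → 7% + 2% district = 9% → £9.95
Cough syrup £8.17: over-the-counter medicine → 0% + 0% district = 0% → £0.00
Total tax = £1.81 + £1.09 + £3.65 + £1.13 + £1.25 + £12.48 + £3.51 + £26.71 + £9.95 = £61.58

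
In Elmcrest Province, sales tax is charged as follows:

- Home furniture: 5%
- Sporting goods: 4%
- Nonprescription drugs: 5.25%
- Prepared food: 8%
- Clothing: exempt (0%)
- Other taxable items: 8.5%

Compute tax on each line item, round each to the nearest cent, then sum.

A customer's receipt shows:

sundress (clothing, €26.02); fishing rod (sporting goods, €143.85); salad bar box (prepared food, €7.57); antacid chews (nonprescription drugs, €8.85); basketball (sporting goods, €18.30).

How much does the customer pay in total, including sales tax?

Sundress €26.02: clothing → 0% → €0.00
Fishing rod €143.85: sporting goods → 4% → €5.75
Salad bar box €7.57: prepared food → 8% → €0.61
Antacid chews €8.85: nonprescription drugs → 5.25% → €0.46
Basketball €18.30: sporting goods → 4% → €0.73
Subtotal = €204.59; tax = €7.55; total due = €212.14

€212.14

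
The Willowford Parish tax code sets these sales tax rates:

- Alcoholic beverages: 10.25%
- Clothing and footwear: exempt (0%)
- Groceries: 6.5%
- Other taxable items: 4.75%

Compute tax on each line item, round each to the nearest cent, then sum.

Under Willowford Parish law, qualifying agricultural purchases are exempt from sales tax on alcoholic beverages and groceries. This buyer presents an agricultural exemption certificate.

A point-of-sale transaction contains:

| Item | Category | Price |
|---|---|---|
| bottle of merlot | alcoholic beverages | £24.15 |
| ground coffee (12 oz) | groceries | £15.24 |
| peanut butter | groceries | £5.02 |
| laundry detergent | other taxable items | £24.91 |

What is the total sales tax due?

£1.18

Bottle of merlot £24.15: alcoholic beverages, buyer-exempt → 0% → £0.00
Ground coffee (12 oz) £15.24: groceries, buyer-exempt → 0% → £0.00
Peanut butter £5.02: groceries, buyer-exempt → 0% → £0.00
Laundry detergent £24.91: other taxable items → 4.75% → £1.18
Total tax = £1.18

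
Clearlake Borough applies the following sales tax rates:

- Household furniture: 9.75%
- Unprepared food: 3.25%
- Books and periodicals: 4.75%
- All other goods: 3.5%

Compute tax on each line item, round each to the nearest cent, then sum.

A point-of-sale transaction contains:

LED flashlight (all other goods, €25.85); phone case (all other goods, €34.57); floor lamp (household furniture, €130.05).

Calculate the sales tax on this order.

€14.79

LED flashlight €25.85: all other goods → 3.5% → €0.90
Phone case €34.57: all other goods → 3.5% → €1.21
Floor lamp €130.05: household furniture → 9.75% → €12.68
Total tax = €0.90 + €1.21 + €12.68 = €14.79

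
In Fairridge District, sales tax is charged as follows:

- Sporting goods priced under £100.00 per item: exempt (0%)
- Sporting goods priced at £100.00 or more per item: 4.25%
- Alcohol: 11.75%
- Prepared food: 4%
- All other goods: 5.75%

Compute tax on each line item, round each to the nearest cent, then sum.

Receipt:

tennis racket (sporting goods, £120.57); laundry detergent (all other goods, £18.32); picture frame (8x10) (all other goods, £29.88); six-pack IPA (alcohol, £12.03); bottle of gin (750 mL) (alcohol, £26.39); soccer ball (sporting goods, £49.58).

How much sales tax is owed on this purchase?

£12.40

Tennis racket £120.57: sporting goods, £100.00 or more → 4.25% → £5.12
Laundry detergent £18.32: all other goods → 5.75% → £1.05
Picture frame (8x10) £29.88: all other goods → 5.75% → £1.72
Six-pack IPA £12.03: alcohol → 11.75% → £1.41
Bottle of gin (750 mL) £26.39: alcohol → 11.75% → £3.10
Soccer ball £49.58: sporting goods, under £100.00 → 0% → £0.00
Total tax = £5.12 + £1.05 + £1.72 + £1.41 + £3.10 = £12.40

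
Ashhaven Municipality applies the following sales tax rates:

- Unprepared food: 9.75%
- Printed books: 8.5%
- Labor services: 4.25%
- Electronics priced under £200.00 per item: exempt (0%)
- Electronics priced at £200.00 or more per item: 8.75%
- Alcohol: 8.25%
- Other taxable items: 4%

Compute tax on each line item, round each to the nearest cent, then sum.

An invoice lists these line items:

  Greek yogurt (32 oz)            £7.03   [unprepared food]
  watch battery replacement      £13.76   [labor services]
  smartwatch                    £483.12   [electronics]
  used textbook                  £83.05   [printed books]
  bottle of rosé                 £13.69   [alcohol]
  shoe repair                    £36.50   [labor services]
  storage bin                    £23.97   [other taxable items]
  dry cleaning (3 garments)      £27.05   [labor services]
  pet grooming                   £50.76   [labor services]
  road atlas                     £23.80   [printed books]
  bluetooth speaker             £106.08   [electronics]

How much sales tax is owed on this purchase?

Greek yogurt (32 oz) £7.03: unprepared food → 9.75% → £0.69
Watch battery replacement £13.76: labor services → 4.25% → £0.58
Smartwatch £483.12: electronics, £200.00 or more → 8.75% → £42.27
Used textbook £83.05: printed books → 8.5% → £7.06
Bottle of rosé £13.69: alcohol → 8.25% → £1.13
Shoe repair £36.50: labor services → 4.25% → £1.55
Storage bin £23.97: other taxable items → 4% → £0.96
Dry cleaning (3 garments) £27.05: labor services → 4.25% → £1.15
Pet grooming £50.76: labor services → 4.25% → £2.16
Road atlas £23.80: printed books → 8.5% → £2.02
Bluetooth speaker £106.08: electronics, under £200.00 → 0% → £0.00
Total tax = £0.69 + £0.58 + £42.27 + £7.06 + £1.13 + £1.55 + £0.96 + £1.15 + £2.16 + £2.02 = £59.57

£59.57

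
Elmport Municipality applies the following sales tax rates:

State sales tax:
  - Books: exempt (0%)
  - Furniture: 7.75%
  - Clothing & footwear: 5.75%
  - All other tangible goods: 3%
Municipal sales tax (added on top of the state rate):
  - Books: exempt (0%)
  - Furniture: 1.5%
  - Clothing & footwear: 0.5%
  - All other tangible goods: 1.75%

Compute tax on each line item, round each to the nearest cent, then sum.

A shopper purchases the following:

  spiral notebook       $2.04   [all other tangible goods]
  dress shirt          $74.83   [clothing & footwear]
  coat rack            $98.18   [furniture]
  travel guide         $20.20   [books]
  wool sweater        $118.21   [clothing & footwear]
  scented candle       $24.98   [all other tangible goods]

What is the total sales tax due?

$22.44

Spiral notebook $2.04: all other tangible goods → 3% + 1.75% municipal = 4.75% → $0.10
Dress shirt $74.83: clothing & footwear → 5.75% + 0.5% municipal = 6.25% → $4.68
Coat rack $98.18: furniture → 7.75% + 1.5% municipal = 9.25% → $9.08
Travel guide $20.20: books → 0% + 0% municipal = 0% → $0.00
Wool sweater $118.21: clothing & footwear → 5.75% + 0.5% municipal = 6.25% → $7.39
Scented candle $24.98: all other tangible goods → 3% + 1.75% municipal = 4.75% → $1.19
Total tax = $0.10 + $4.68 + $9.08 + $7.39 + $1.19 = $22.44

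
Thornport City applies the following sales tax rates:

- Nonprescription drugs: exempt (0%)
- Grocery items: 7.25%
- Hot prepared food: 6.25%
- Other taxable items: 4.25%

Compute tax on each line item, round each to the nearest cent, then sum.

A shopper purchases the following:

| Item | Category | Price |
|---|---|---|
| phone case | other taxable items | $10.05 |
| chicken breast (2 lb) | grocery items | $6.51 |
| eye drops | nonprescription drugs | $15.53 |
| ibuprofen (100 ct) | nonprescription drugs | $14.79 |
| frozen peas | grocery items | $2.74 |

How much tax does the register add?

Phone case $10.05: other taxable items → 4.25% → $0.43
Chicken breast (2 lb) $6.51: grocery items → 7.25% → $0.47
Eye drops $15.53: nonprescription drugs → 0% → $0.00
Ibuprofen (100 ct) $14.79: nonprescription drugs → 0% → $0.00
Frozen peas $2.74: grocery items → 7.25% → $0.20
Total tax = $0.43 + $0.47 + $0.20 = $1.10

$1.10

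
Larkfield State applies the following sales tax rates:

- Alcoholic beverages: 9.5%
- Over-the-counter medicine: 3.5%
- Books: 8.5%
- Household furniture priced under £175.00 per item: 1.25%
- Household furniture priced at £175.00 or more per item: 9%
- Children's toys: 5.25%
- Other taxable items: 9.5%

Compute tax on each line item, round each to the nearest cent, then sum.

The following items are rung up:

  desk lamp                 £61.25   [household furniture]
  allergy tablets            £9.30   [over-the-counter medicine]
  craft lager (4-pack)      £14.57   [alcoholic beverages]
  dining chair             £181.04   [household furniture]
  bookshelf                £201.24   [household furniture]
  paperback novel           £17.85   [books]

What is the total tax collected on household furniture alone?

£35.17

Desk lamp £61.25: household furniture, under £175.00 → 1.25% → £0.77
Dining chair £181.04: household furniture, £175.00 or more → 9% → £16.29
Bookshelf £201.24: household furniture, £175.00 or more → 9% → £18.11
Tax on household furniture = £0.77 + £16.29 + £18.11 = £35.17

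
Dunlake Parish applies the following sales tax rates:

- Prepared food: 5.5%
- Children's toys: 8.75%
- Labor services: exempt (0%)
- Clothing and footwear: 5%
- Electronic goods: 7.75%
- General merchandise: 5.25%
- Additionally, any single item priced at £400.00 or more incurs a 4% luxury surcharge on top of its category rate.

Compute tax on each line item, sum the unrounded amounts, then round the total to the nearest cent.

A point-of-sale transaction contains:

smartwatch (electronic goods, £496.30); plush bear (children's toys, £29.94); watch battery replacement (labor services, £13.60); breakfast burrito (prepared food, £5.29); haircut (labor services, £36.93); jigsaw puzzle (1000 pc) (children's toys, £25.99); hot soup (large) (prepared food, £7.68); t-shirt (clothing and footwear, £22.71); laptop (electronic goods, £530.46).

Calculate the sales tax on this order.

Smartwatch £496.30: electronic goods → 7.75% + 4% surcharge = 11.75% → £58.31525
Plush bear £29.94: children's toys → 8.75% → £2.61975
Watch battery replacement £13.60: labor services → 0% → £0.00
Breakfast burrito £5.29: prepared food → 5.5% → £0.29095
Haircut £36.93: labor services → 0% → £0.00
Jigsaw puzzle (1000 pc) £25.99: children's toys → 8.75% → £2.274125
Hot soup (large) £7.68: prepared food → 5.5% → £0.4224
T-shirt £22.71: clothing and footwear → 5% → £1.1355
Laptop £530.46: electronic goods → 7.75% + 4% surcharge = 11.75% → £62.32905
Unrounded tax sum = £127.387025 → £127.39

£127.39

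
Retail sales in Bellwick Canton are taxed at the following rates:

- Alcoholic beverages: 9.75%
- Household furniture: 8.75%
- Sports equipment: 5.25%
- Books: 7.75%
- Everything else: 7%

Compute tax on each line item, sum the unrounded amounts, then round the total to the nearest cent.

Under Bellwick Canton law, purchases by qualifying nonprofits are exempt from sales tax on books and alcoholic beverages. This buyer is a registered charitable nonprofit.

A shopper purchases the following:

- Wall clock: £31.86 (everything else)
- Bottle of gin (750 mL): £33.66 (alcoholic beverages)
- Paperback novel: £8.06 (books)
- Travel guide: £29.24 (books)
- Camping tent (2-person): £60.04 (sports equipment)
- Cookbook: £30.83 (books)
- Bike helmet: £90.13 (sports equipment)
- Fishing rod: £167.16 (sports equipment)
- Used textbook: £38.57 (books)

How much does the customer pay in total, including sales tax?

£508.44

Wall clock £31.86: everything else → 7% → £2.2302
Bottle of gin (750 mL) £33.66: alcoholic beverages, buyer-exempt → 0% → £0.00
Paperback novel £8.06: books, buyer-exempt → 0% → £0.00
Travel guide £29.24: books, buyer-exempt → 0% → £0.00
Camping tent (2-person) £60.04: sports equipment → 5.25% → £3.1521
Cookbook £30.83: books, buyer-exempt → 0% → £0.00
Bike helmet £90.13: sports equipment → 5.25% → £4.731825
Fishing rod £167.16: sports equipment → 5.25% → £8.7759
Used textbook £38.57: books, buyer-exempt → 0% → £0.00
Subtotal = £489.55; unrounded tax = £18.890025 → £18.89; total due = £508.44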